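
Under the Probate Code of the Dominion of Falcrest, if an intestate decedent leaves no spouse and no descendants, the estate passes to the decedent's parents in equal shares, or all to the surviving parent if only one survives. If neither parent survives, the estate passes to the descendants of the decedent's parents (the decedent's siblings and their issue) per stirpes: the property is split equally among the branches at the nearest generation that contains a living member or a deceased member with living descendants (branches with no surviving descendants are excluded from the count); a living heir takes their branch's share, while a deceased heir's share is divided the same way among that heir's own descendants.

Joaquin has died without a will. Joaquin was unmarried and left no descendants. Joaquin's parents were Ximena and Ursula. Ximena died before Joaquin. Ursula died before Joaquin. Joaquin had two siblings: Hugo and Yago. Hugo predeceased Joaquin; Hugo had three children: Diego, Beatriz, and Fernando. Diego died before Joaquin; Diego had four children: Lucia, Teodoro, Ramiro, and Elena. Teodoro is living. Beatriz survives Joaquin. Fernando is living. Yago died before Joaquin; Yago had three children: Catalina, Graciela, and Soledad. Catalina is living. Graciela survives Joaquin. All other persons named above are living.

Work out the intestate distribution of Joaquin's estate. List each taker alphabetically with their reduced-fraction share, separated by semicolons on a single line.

Neither parent survives and there are no descendants, so the estate passes to Joaquin's siblings and their issue per stirpes.
The estate is divided into 2 equal shares of 1/2 among Hugo, Yago.
Hugo predeceased; the 1/2 allotted to Hugo's branch passes to Hugo's issue by representation.
The 1/2 is divided into 3 equal shares of 1/6 among Diego, Beatriz, Fernando.
Diego predeceased; the 1/6 allotted to Diego's branch passes to Diego's issue by representation.
The 1/6 is divided into 4 equal shares of 1/24 among Lucia, Teodoro, Ramiro, Elena.
Lucia is living and takes 1/24.
Teodoro is living and takes 1/24.
Ramiro is living and takes 1/24.
Elena is living and takes 1/24.
Beatriz is living and takes 1/6.
Fernando is living and takes 1/6.
Yago predeceased; the 1/2 allotted to Yago's branch passes to Yago's issue by representation.
The 1/2 is divided into 3 equal shares of 1/6 among Catalina, Graciela, Soledad.
Catalina is living and takes 1/6.
Graciela is living and takes 1/6.
Soledad is living and takes 1/6.

Beatriz 1/6; Catalina 1/6; Elena 1/24; Fernando 1/6; Graciela 1/6; Lucia 1/24; Ramiro 1/24; Soledad 1/6; Teodoro 1/24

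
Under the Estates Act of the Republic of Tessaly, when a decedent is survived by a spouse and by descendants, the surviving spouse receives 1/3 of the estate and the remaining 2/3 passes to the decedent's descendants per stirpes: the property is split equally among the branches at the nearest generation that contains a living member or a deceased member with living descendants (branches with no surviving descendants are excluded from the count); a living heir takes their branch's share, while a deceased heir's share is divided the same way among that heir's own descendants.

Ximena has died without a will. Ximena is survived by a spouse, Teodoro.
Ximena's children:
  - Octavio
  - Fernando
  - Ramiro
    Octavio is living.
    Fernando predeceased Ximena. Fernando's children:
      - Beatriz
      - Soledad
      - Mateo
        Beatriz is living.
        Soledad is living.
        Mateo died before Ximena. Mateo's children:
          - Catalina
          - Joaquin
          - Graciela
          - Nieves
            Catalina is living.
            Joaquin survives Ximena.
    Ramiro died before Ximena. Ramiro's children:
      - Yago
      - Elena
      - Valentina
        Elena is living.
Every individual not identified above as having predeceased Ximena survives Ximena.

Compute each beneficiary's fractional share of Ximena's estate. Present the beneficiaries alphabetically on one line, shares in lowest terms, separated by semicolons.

Beatriz 2/27; Catalina 1/54; Elena 2/27; Graciela 1/54; Joaquin 1/54; Nieves 1/54; Octavio 2/9; Soledad 2/27; Teodoro 1/3; Valentina 2/27; Yago 2/27

Teodoro, as surviving spouse, takes 1/3.
The remaining 2/3 passes to Ximena's descendants per stirpes.
The 2/3 is divided into 3 equal shares of 2/9 among Octavio, Fernando, Ramiro.
Octavio is living and takes 2/9.
Fernando predeceased; the 2/9 allotted to Fernando's branch passes to Fernando's issue by representation.
The 2/9 is divided into 3 equal shares of 2/27 among Beatriz, Soledad, Mateo.
Beatriz is living and takes 2/27.
Soledad is living and takes 2/27.
Mateo predeceased; the 2/27 allotted to Mateo's branch passes to Mateo's issue by representation.
The 2/27 is divided into 4 equal shares of 1/54 among Catalina, Joaquin, Graciela, Nieves.
Catalina is living and takes 1/54.
Joaquin is living and takes 1/54.
Graciela is living and takes 1/54.
Nieves is living and takes 1/54.
Ramiro predeceased; the 2/9 allotted to Ramiro's branch passes to Ramiro's issue by representation.
The 2/9 is divided into 3 equal shares of 2/27 among Yago, Elena, Valentina.
Yago is living and takes 2/27.
Elena is living and takes 2/27.
Valentina is living and takes 2/27.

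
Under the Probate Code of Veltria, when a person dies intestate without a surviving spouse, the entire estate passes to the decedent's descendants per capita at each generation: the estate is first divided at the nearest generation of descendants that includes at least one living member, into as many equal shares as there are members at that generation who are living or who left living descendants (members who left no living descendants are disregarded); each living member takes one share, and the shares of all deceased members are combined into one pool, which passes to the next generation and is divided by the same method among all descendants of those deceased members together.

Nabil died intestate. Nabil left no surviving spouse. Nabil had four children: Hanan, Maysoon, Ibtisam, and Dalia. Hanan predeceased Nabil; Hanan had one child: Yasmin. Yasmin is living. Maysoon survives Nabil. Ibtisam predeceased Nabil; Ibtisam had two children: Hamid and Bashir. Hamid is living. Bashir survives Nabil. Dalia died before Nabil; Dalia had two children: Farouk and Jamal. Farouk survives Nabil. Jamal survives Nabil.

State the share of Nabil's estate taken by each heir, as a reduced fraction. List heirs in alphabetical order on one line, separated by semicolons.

Bashir 3/20; Farouk 3/20; Hamid 3/20; Jamal 3/20; Maysoon 1/4; Yasmin 3/20

There is no surviving spouse, so the entire estate passes to Nabil's descendants per capita at each generation.
At generation 1 (Hanan, Maysoon, Ibtisam, Dalia) there are 4 shares of (1)/4 = 1/4 each.
Living: Maysoon — each takes 1/4.
Deceased: Hanan, Ibtisam, and Dalia. Their combined 3/4 is pooled and carried to generation 2.
At generation 2 (Yasmin, Hamid, Bashir, Farouk, Jamal) there are 5 shares of (3/4)/5 = 3/20 each.
Living: Yasmin, Hamid, Bashir, Farouk, and Jamal — each takes 3/20.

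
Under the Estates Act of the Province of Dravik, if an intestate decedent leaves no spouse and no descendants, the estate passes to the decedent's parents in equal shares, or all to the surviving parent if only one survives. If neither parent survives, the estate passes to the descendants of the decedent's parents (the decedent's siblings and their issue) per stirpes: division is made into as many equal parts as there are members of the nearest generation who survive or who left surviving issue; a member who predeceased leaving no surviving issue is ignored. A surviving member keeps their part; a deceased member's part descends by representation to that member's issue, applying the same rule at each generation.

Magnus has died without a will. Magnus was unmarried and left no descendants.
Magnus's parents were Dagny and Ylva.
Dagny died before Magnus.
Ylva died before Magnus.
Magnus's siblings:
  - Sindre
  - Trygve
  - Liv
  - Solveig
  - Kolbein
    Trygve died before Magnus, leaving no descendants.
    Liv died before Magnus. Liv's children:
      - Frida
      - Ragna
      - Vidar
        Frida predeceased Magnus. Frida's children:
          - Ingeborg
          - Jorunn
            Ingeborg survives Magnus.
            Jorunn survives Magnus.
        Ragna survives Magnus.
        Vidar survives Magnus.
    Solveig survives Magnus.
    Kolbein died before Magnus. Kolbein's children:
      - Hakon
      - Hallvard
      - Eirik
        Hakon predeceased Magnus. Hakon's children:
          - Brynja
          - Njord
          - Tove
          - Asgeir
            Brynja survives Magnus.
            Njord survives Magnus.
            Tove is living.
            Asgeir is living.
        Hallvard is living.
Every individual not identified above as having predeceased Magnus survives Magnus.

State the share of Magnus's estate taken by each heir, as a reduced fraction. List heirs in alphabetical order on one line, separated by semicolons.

Asgeir 1/48; Brynja 1/48; Eirik 1/12; Hallvard 1/12; Ingeborg 1/24; Jorunn 1/24; Njord 1/48; Ragna 1/12; Sindre 1/4; Solveig 1/4; Tove 1/48; Vidar 1/12

Neither parent survives and there are no descendants, so the estate passes to Magnus's siblings and their issue per stirpes.
Trygve left no surviving issue, so that branch lapses and is disregarded.
The estate is divided into 4 equal shares of 1/4 among Sindre, Liv, Solveig, Kolbein.
Sindre is living and takes 1/4.
Liv predeceased; the 1/4 allotted to Liv's branch passes to Liv's issue by representation.
The 1/4 is divided into 3 equal shares of 1/12 among Frida, Ragna, Vidar.
Frida predeceased; the 1/12 allotted to Frida's branch passes to Frida's issue by representation.
The 1/12 is divided into 2 equal shares of 1/24 among Ingeborg, Jorunn.
Ingeborg is living and takes 1/24.
Jorunn is living and takes 1/24.
Ragna is living and takes 1/12.
Vidar is living and takes 1/12.
Solveig is living and takes 1/4.
Kolbein predeceased; the 1/4 allotted to Kolbein's branch passes to Kolbein's issue by representation.
The 1/4 is divided into 3 equal shares of 1/12 among Hakon, Hallvard, Eirik.
Hakon predeceased; the 1/12 allotted to Hakon's branch passes to Hakon's issue by representation.
The 1/12 is divided into 4 equal shares of 1/48 among Brynja, Njord, Tove, Asgeir.
Brynja is living and takes 1/48.
Njord is living and takes 1/48.
Tove is living and takes 1/48.
Asgeir is living and takes 1/48.
Hallvard is living and takes 1/12.
Eirik is living and takes 1/12.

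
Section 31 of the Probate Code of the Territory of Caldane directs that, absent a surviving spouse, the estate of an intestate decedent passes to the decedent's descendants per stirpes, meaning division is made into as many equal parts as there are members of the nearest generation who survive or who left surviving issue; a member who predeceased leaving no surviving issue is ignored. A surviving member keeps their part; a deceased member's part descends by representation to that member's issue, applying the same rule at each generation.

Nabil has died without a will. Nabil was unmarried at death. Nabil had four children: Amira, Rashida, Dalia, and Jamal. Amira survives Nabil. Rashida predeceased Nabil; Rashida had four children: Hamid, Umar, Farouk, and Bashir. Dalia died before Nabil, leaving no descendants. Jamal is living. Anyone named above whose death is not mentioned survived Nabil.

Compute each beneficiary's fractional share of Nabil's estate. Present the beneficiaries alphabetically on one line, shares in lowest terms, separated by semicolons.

There is no surviving spouse, so the entire estate passes to Nabil's descendants per stirpes.
Dalia left no surviving issue, so that branch lapses and is disregarded.
The estate is divided into 3 equal shares of 1/3 among Amira, Rashida, Jamal.
Amira is living and takes 1/3.
Rashida predeceased; the 1/3 allotted to Rashida's branch passes to Rashida's issue by representation.
The 1/3 is divided into 4 equal shares of 1/12 among Hamid, Umar, Farouk, Bashir.
Hamid is living and takes 1/12.
Umar is living and takes 1/12.
Farouk is living and takes 1/12.
Bashir is living and takes 1/12.
Jamal is living and takes 1/3.

Amira 1/3; Bashir 1/12; Farouk 1/12; Hamid 1/12; Jamal 1/3; Umar 1/12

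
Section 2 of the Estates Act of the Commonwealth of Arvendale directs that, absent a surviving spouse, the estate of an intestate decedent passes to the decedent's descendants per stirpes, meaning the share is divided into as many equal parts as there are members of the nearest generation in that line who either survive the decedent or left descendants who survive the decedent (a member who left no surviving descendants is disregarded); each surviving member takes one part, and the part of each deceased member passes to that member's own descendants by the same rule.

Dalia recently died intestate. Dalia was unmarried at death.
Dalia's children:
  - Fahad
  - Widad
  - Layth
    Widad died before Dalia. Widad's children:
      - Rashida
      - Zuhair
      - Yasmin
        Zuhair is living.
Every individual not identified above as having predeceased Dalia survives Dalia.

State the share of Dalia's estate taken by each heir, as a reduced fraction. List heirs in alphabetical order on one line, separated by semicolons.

There is no surviving spouse, so the entire estate passes to Dalia's descendants per stirpes.
The estate is divided into 3 equal shares of 1/3 among Fahad, Widad, Layth.
Fahad is living and takes 1/3.
Widad predeceased; the 1/3 allotted to Widad's branch passes to Widad's issue by representation.
The 1/3 is divided into 3 equal shares of 1/9 among Rashida, Zuhair, Yasmin.
Rashida is living and takes 1/9.
Zuhair is living and takes 1/9.
Yasmin is living and takes 1/9.
Layth is living and takes 1/3.

Fahad 1/3; Layth 1/3; Rashida 1/9; Yasmin 1/9; Zuhair 1/9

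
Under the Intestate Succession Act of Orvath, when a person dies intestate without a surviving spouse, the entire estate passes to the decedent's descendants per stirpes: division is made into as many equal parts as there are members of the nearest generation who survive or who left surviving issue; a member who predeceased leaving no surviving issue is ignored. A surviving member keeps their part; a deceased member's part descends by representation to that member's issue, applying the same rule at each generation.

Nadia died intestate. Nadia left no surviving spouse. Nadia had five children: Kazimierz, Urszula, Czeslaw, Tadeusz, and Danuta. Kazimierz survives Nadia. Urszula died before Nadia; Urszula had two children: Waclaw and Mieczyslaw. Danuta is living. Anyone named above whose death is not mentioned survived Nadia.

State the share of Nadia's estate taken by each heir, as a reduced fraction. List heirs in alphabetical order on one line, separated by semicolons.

Czeslaw 1/5; Danuta 1/5; Kazimierz 1/5; Mieczyslaw 1/10; Tadeusz 1/5; Waclaw 1/10

There is no surviving spouse, so the entire estate passes to Nadia's descendants per stirpes.
The estate is divided into 5 equal shares of 1/5 among Kazimierz, Urszula, Czeslaw, Tadeusz, Danuta.
Kazimierz is living and takes 1/5.
Urszula predeceased; the 1/5 allotted to Urszula's branch passes to Urszula's issue by representation.
The 1/5 is divided into 2 equal shares of 1/10 among Waclaw, Mieczyslaw.
Waclaw is living and takes 1/10.
Mieczyslaw is living and takes 1/10.
Czeslaw is living and takes 1/5.
Tadeusz is living and takes 1/5.
Danuta is living and takes 1/5.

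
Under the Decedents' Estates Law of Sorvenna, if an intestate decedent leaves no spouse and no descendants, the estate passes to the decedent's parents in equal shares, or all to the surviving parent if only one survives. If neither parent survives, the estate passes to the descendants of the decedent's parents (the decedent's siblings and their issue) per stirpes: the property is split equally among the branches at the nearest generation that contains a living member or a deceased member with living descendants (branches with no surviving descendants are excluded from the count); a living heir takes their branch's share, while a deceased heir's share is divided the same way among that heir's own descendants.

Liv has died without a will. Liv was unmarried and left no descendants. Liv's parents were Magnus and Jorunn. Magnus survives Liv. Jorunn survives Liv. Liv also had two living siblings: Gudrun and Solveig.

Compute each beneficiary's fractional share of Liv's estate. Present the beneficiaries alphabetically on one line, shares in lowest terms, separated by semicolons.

Jorunn 1/2; Magnus 1/2

Both parents survive, so Magnus and Jorunn each take 1/2. The siblings take nothing because a surviving parent has priority.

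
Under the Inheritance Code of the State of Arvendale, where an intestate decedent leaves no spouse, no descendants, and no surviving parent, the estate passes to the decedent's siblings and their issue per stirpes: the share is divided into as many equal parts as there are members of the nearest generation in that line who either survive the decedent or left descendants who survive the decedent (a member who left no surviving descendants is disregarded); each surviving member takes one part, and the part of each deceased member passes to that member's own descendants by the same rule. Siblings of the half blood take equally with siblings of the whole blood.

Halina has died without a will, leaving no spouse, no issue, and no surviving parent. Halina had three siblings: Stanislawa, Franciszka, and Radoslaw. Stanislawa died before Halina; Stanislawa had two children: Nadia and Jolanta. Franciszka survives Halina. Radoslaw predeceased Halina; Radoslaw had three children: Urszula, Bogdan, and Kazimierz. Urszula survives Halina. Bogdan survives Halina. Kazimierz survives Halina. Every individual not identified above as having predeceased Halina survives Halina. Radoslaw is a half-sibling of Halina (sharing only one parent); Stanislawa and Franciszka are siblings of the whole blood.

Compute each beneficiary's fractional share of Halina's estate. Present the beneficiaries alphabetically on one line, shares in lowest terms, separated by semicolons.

Bogdan 1/9; Franciszka 1/3; Jolanta 1/6; Kazimierz 1/9; Nadia 1/6; Urszula 1/9

No spouse, descendants, or parent survives, so the estate passes to Halina's siblings per stirpes.
Half-blood and whole-blood siblings take equally under the stated rule.
The estate is divided into 3 equal shares of 1/3 among Stanislawa, Franciszka, Radoslaw.
Stanislawa predeceased; the 1/3 allotted to Stanislawa's branch passes to Stanislawa's issue by representation.
The 1/3 is divided into 2 equal shares of 1/6 among Nadia, Jolanta.
Nadia is living and takes 1/6.
Jolanta is living and takes 1/6.
Franciszka is living and takes 1/3.
Radoslaw predeceased; the 1/3 allotted to Radoslaw's branch passes to Radoslaw's issue by representation.
The 1/3 is divided into 3 equal shares of 1/9 among Urszula, Bogdan, Kazimierz.
Urszula is living and takes 1/9.
Bogdan is living and takes 1/9.
Kazimierz is living and takes 1/9.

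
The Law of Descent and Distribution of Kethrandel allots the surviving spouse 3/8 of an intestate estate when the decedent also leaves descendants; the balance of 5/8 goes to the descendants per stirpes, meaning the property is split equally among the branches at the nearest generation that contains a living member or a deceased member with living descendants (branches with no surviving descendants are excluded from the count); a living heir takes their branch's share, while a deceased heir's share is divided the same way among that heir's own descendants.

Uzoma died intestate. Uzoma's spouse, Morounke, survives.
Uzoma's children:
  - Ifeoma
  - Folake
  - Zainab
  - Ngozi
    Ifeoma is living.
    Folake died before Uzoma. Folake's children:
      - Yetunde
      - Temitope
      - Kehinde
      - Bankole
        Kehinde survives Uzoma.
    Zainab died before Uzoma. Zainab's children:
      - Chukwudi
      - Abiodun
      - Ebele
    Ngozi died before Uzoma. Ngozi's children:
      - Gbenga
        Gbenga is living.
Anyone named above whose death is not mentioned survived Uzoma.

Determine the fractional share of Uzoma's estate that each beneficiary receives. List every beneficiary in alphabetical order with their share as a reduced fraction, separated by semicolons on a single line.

Morounke, as surviving spouse, takes 3/8.
The remaining 5/8 passes to Uzoma's descendants per stirpes.
The 5/8 is divided into 4 equal shares of 5/32 among Ifeoma, Folake, Zainab, Ngozi.
Ifeoma is living and takes 5/32.
Folake predeceased; the 5/32 allotted to Folake's branch passes to Folake's issue by representation.
The 5/32 is divided into 4 equal shares of 5/128 among Yetunde, Temitope, Kehinde, Bankole.
Yetunde is living and takes 5/128.
Temitope is living and takes 5/128.
Kehinde is living and takes 5/128.
Bankole is living and takes 5/128.
Zainab predeceased; the 5/32 allotted to Zainab's branch passes to Zainab's issue by representation.
The 5/32 is divided into 3 equal shares of 5/96 among Chukwudi, Abiodun, Ebele.
Chukwudi is living and takes 5/96.
Abiodun is living and takes 5/96.
Ebele is living and takes 5/96.
Ngozi predeceased; the 5/32 allotted to Ngozi's branch passes to Ngozi's issue by representation.
Gbenga is the sole taker at this level and receives the full 5/32.

Abiodun 5/96; Bankole 5/128; Chukwudi 5/96; Ebele 5/96; Gbenga 5/32; Ifeoma 5/32; Kehinde 5/128; Morounke 3/8; Temitope 5/128; Yetunde 5/128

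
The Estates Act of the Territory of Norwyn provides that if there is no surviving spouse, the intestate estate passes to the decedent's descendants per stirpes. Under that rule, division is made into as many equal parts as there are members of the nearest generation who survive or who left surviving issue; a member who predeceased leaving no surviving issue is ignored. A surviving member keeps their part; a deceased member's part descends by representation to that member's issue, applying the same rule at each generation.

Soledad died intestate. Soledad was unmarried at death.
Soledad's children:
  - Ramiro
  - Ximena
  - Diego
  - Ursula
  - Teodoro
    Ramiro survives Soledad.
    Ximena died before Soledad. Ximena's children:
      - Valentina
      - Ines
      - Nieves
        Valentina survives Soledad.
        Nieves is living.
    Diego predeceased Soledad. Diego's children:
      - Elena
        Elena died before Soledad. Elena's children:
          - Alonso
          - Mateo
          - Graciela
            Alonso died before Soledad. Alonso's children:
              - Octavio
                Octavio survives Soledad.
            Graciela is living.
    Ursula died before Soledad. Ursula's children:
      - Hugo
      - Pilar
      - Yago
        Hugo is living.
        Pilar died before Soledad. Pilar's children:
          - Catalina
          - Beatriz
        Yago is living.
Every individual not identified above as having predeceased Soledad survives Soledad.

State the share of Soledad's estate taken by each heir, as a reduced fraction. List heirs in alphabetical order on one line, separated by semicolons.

Beatriz 1/30; Catalina 1/30; Graciela 1/15; Hugo 1/15; Ines 1/15; Mateo 1/15; Nieves 1/15; Octavio 1/15; Ramiro 1/5; Teodoro 1/5; Valentina 1/15; Yago 1/15

There is no surviving spouse, so the entire estate passes to Soledad's descendants per stirpes.
The estate is divided into 5 equal shares of 1/5 among Ramiro, Ximena, Diego, Ursula, Teodoro.
Ramiro is living and takes 1/5.
Ximena predeceased; the 1/5 allotted to Ximena's branch passes to Ximena's issue by representation.
The 1/5 is divided into 3 equal shares of 1/15 among Valentina, Ines, Nieves.
Valentina is living and takes 1/15.
Ines is living and takes 1/15.
Nieves is living and takes 1/15.
Diego predeceased; the 1/5 allotted to Diego's branch passes to Diego's issue by representation.
Elena's line is the sole branch at this level, so the full 1/5 passes to Elena's issue by representation.
The 1/5 is divided into 3 equal shares of 1/15 among Alonso, Mateo, Graciela.
Alonso predeceased; the 1/15 allotted to Alonso's branch passes to Alonso's issue by representation.
Octavio is the sole taker at this level and receives the full 1/15.
Mateo is living and takes 1/15.
Graciela is living and takes 1/15.
Ursula predeceased; the 1/5 allotted to Ursula's branch passes to Ursula's issue by representation.
The 1/5 is divided into 3 equal shares of 1/15 among Hugo, Pilar, Yago.
Hugo is living and takes 1/15.
Pilar predeceased; the 1/15 allotted to Pilar's branch passes to Pilar's issue by representation.
The 1/15 is divided into 2 equal shares of 1/30 among Catalina, Beatriz.
Catalina is living and takes 1/30.
Beatriz is living and takes 1/30.
Yago is living and takes 1/15.
Teodoro is living and takes 1/5.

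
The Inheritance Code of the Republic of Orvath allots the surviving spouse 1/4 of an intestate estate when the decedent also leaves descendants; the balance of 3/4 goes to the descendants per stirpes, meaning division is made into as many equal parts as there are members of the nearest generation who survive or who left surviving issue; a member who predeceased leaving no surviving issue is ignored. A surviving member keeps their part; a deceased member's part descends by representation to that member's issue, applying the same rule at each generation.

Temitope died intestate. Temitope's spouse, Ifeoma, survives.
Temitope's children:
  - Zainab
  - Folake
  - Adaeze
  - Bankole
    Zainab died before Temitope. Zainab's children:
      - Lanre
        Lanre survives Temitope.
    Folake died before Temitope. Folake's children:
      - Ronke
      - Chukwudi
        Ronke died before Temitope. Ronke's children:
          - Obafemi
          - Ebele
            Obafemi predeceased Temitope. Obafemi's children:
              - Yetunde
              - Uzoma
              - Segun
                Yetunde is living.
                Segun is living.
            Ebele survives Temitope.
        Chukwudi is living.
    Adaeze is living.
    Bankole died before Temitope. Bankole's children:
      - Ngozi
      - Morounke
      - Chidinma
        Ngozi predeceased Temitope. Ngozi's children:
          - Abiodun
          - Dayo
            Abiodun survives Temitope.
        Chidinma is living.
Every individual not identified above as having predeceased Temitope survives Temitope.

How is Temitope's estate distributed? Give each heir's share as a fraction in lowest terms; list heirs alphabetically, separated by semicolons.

Ifeoma, as surviving spouse, takes 1/4.
The remaining 3/4 passes to Temitope's descendants per stirpes.
The 3/4 is divided into 4 equal shares of 3/16 among Zainab, Folake, Adaeze, Bankole.
Zainab predeceased; the 3/16 allotted to Zainab's branch passes to Zainab's issue by representation.
Lanre is the sole taker at this level and receives the full 3/16.
Folake predeceased; the 3/16 allotted to Folake's branch passes to Folake's issue by representation.
The 3/16 is divided into 2 equal shares of 3/32 among Ronke, Chukwudi.
Ronke predeceased; the 3/32 allotted to Ronke's branch passes to Ronke's issue by representation.
The 3/32 is divided into 2 equal shares of 3/64 among Obafemi, Ebele.
Obafemi predeceased; the 3/64 allotted to Obafemi's branch passes to Obafemi's issue by representation.
The 3/64 is divided into 3 equal shares of 1/64 among Yetunde, Uzoma, Segun.
Yetunde is living and takes 1/64.
Uzoma is living and takes 1/64.
Segun is living and takes 1/64.
Ebele is living and takes 3/64.
Chukwudi is living and takes 3/32.
Adaeze is living and takes 3/16.
Bankole predeceased; the 3/16 allotted to Bankole's branch passes to Bankole's issue by representation.
The 3/16 is divided into 3 equal shares of 1/16 among Ngozi, Morounke, Chidinma.
Ngozi predeceased; the 1/16 allotted to Ngozi's branch passes to Ngozi's issue by representation.
The 1/16 is divided into 2 equal shares of 1/32 among Abiodun, Dayo.
Abiodun is living and takes 1/32.
Dayo is living and takes 1/32.
Morounke is living and takes 1/16.
Chidinma is living and takes 1/16.

Abiodun 1/32; Adaeze 3/16; Chidinma 1/16; Chukwudi 3/32; Dayo 1/32; Ebele 3/64; Ifeoma 1/4; Lanre 3/16; Morounke 1/16; Segun 1/64; Uzoma 1/64; Yetunde 1/64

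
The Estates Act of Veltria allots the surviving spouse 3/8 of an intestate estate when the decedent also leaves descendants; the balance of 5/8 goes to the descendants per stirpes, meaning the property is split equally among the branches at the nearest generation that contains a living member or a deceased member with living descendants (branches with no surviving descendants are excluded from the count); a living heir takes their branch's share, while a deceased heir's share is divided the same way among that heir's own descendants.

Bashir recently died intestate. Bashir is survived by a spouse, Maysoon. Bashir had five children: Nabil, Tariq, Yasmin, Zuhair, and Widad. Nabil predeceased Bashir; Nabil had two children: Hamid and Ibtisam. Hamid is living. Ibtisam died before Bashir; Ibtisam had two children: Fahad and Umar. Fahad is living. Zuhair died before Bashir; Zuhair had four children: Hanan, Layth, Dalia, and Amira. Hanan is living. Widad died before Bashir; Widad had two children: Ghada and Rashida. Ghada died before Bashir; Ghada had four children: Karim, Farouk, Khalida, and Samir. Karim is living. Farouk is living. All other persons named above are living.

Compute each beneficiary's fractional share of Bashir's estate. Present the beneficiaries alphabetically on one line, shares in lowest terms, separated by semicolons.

Maysoon, as surviving spouse, takes 3/8.
The remaining 5/8 passes to Bashir's descendants per stirpes.
The 5/8 is divided into 5 equal shares of 1/8 among Nabil, Tariq, Yasmin, Zuhair, Widad.
Nabil predeceased; the 1/8 allotted to Nabil's branch passes to Nabil's issue by representation.
The 1/8 is divided into 2 equal shares of 1/16 among Hamid, Ibtisam.
Hamid is living and takes 1/16.
Ibtisam predeceased; the 1/16 allotted to Ibtisam's branch passes to Ibtisam's issue by representation.
The 1/16 is divided into 2 equal shares of 1/32 among Fahad, Umar.
Fahad is living and takes 1/32.
Umar is living and takes 1/32.
Tariq is living and takes 1/8.
Yasmin is living and takes 1/8.
Zuhair predeceased; the 1/8 allotted to Zuhair's branch passes to Zuhair's issue by representation.
The 1/8 is divided into 4 equal shares of 1/32 among Hanan, Layth, Dalia, Amira.
Hanan is living and takes 1/32.
Layth is living and takes 1/32.
Dalia is living and takes 1/32.
Amira is living and takes 1/32.
Widad predeceased; the 1/8 allotted to Widad's branch passes to Widad's issue by representation.
The 1/8 is divided into 2 equal shares of 1/16 among Ghada, Rashida.
Ghada predeceased; the 1/16 allotted to Ghada's branch passes to Ghada's issue by representation.
The 1/16 is divided into 4 equal shares of 1/64 among Karim, Farouk, Khalida, Samir.
Karim is living and takes 1/64.
Farouk is living and takes 1/64.
Khalida is living and takes 1/64.
Samir is living and takes 1/64.
Rashida is living and takes 1/16.

Amira 1/32; Dalia 1/32; Fahad 1/32; Farouk 1/64; Hamid 1/16; Hanan 1/32; Karim 1/64; Khalida 1/64; Layth 1/32; Maysoon 3/8; Rashida 1/16; Samir 1/64; Tariq 1/8; Umar 1/32; Yasmin 1/8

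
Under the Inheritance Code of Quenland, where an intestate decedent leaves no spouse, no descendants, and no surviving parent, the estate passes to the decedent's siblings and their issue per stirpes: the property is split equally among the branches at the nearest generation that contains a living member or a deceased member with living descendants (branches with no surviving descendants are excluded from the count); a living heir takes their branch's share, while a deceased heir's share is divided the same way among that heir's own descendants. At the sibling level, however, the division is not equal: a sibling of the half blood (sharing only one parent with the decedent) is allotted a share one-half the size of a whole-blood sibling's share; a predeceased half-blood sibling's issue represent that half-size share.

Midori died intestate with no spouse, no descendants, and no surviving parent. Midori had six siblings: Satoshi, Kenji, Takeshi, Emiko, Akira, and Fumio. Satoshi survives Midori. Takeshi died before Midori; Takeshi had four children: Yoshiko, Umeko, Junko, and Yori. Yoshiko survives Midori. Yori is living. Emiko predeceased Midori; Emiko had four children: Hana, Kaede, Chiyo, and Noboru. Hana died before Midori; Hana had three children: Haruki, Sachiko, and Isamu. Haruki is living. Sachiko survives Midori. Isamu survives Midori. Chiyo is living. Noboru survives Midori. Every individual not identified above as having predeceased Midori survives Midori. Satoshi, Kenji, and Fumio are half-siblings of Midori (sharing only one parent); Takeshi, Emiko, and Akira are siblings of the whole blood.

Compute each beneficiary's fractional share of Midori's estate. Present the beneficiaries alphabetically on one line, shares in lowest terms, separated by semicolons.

No spouse, descendants, or parent survives, so the estate passes to Midori's siblings per stirpes.
Half-blood siblings count for one-half the weight of whole-blood siblings at the initial division.
Dividing 1 in proportion to weights (total weight 9/2): Satoshi (weight 1/2) → 1/9; Kenji (weight 1/2) → 1/9; Takeshi (weight 1) → 2/9; Emiko (weight 1) → 2/9; Akira (weight 1) → 2/9; Fumio (weight 1/2) → 1/9.
Satoshi is living and takes 1/9.
Kenji is living and takes 1/9.
Takeshi predeceased; the 2/9 allotted to Takeshi's branch passes to Takeshi's issue by representation.
The 2/9 is divided into 4 equal shares of 1/18 among Yoshiko, Umeko, Junko, Yori.
Yoshiko is living and takes 1/18.
Umeko is living and takes 1/18.
Junko is living and takes 1/18.
Yori is living and takes 1/18.
Emiko predeceased; the 2/9 allotted to Emiko's branch passes to Emiko's issue by representation.
The 2/9 is divided into 4 equal shares of 1/18 among Hana, Kaede, Chiyo, Noboru.
Hana predeceased; the 1/18 allotted to Hana's branch passes to Hana's issue by representation.
The 1/18 is divided into 3 equal shares of 1/54 among Haruki, Sachiko, Isamu.
Haruki is living and takes 1/54.
Sachiko is living and takes 1/54.
Isamu is living and takes 1/54.
Kaede is living and takes 1/18.
Chiyo is living and takes 1/18.
Noboru is living and takes 1/18.
Akira is living and takes 2/9.
Fumio is living and takes 1/9.

Akira 2/9; Chiyo 1/18; Fumio 1/9; Haruki 1/54; Isamu 1/54; Junko 1/18; Kaede 1/18; Kenji 1/9; Noboru 1/18; Sachiko 1/54; Satoshi 1/9; Umeko 1/18; Yori 1/18; Yoshiko 1/18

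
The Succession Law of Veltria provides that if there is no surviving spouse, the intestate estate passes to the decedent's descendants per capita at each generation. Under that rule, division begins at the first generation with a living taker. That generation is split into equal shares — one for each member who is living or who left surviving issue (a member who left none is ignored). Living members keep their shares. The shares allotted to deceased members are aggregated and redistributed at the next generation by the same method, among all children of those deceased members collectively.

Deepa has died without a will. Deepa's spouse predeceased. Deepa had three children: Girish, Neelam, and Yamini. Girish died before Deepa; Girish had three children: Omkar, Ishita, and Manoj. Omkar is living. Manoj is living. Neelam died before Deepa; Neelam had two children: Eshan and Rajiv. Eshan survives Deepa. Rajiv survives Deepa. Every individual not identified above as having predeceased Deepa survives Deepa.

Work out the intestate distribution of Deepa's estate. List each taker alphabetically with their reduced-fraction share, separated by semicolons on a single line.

There is no surviving spouse, so the entire estate passes to Deepa's descendants per capita at each generation.
At generation 1 (Girish, Neelam, Yamini) there are 3 shares of (1)/3 = 1/3 each.
Living: Yamini — each takes 1/3.
Deceased: Girish and Neelam. Their combined 2/3 is pooled and carried to generation 2.
At generation 2 (Omkar, Ishita, Manoj, Eshan, Rajiv) there are 5 shares of (2/3)/5 = 2/15 each.
Living: Omkar, Ishita, Manoj, Eshan, and Rajiv — each takes 2/15.

Eshan 2/15; Ishita 2/15; Manoj 2/15; Omkar 2/15; Rajiv 2/15; Yamini 1/3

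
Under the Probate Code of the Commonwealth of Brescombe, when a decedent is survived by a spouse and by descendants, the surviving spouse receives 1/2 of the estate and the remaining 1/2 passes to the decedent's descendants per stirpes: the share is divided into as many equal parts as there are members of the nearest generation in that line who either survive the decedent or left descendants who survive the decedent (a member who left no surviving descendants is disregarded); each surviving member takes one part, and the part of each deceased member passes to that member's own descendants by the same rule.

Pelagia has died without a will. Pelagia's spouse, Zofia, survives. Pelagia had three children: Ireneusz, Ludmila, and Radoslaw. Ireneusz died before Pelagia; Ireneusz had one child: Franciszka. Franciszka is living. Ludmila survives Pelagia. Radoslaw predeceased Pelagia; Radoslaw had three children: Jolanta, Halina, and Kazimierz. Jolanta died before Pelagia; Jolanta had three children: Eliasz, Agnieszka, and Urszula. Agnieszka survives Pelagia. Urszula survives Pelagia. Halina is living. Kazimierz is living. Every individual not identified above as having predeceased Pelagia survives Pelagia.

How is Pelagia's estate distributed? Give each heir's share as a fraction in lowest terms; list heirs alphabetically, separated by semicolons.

Zofia, as surviving spouse, takes 1/2.
The remaining 1/2 passes to Pelagia's descendants per stirpes.
The 1/2 is divided into 3 equal shares of 1/6 among Ireneusz, Ludmila, Radoslaw.
Ireneusz predeceased; the 1/6 allotted to Ireneusz's branch passes to Ireneusz's issue by representation.
Franciszka is the sole taker at this level and receives the full 1/6.
Ludmila is living and takes 1/6.
Radoslaw predeceased; the 1/6 allotted to Radoslaw's branch passes to Radoslaw's issue by representation.
The 1/6 is divided into 3 equal shares of 1/18 among Jolanta, Halina, Kazimierz.
Jolanta predeceased; the 1/18 allotted to Jolanta's branch passes to Jolanta's issue by representation.
The 1/18 is divided into 3 equal shares of 1/54 among Eliasz, Agnieszka, Urszula.
Eliasz is living and takes 1/54.
Agnieszka is living and takes 1/54.
Urszula is living and takes 1/54.
Halina is living and takes 1/18.
Kazimierz is living and takes 1/18.

Agnieszka 1/54; Eliasz 1/54; Franciszka 1/6; Halina 1/18; Kazimierz 1/18; Ludmila 1/6; Urszula 1/54; Zofia 1/2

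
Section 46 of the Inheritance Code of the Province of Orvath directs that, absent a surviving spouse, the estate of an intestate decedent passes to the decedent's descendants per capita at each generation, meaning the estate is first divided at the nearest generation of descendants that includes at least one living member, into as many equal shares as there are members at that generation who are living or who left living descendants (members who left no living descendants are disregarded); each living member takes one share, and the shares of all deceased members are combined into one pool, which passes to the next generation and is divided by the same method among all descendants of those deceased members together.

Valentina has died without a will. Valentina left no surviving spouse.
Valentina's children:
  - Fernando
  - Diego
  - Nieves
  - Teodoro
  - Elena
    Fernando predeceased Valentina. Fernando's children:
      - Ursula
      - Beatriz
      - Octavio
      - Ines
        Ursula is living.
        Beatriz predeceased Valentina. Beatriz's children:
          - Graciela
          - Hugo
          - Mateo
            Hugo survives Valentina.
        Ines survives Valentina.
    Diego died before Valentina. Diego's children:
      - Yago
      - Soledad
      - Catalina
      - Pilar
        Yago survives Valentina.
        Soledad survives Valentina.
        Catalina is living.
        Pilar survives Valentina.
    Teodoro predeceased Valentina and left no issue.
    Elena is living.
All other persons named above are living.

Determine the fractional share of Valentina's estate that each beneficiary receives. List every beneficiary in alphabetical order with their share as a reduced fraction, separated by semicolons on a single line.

There is no surviving spouse, so the entire estate passes to Valentina's descendants per capita at each generation.
At generation 1 (Fernando, Diego, Nieves, Elena) there are 4 shares of (1)/4 = 1/4 each.
Living: Nieves and Elena — each takes 1/4.
Deceased: Fernando and Diego. Their combined 1/2 is pooled and carried to generation 2.
At generation 2 (Ursula, Beatriz, Octavio, Ines, Yago, Soledad, Catalina, Pilar) there are 8 shares of (1/2)/8 = 1/16 each.
Living: Ursula, Octavio, Ines, Yago, Soledad, Catalina, and Pilar — each takes 1/16.
Deceased: Beatriz. That 1/16 share is carried to generation 3.
At generation 3 (Graciela, Hugo, Mateo) there are 3 shares of (1/16)/3 = 1/48 each.
Living: Graciela, Hugo, and Mateo — each takes 1/48.

Catalina 1/16; Elena 1/4; Graciela 1/48; Hugo 1/48; Ines 1/16; Mateo 1/48; Nieves 1/4; Octavio 1/16; Pilar 1/16; Soledad 1/16; Ursula 1/16; Yago 1/16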